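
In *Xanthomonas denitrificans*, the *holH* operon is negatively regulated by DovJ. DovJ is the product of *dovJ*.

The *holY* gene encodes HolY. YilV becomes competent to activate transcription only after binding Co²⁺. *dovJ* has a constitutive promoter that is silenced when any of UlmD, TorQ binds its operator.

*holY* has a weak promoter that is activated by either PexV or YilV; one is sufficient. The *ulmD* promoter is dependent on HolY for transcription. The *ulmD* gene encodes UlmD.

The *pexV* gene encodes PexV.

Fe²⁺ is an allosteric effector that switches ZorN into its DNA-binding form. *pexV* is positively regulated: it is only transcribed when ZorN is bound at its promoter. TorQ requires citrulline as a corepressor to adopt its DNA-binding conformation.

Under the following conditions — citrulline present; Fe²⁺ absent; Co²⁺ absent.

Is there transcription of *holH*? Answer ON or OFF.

Fe²⁺ is absent, so ZorN is inactive.
Required activator ZorN is absent, so *pexV* is not transcribed.
So PexV is not produced.
Co²⁺ is absent, so YilV is inactive.
No activator is available at the *holY* promoter, so *holY* is not transcribed.
So HolY is not produced.
Required activator HolY is absent, so *ulmD* is not transcribed.
So UlmD is not produced.
Citrulline is present, so TorQ is active.
With repressor TorQ bound, *dovJ* is not transcribed.
So DovJ is not produced.
With no repressor bound, *holH* is transcribed.

ON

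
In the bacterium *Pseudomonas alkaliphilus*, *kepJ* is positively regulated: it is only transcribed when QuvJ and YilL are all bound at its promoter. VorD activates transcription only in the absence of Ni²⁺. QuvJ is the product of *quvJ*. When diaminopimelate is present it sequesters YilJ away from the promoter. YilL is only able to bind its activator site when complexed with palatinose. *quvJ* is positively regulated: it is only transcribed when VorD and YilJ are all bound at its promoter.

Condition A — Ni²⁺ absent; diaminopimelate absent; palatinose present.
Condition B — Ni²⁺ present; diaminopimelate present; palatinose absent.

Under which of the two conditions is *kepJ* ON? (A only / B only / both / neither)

A only

Condition A:
Ni²⁺ is absent, so VorD is active.
Diaminopimelate is absent, so YilJ is active.
No repressor is bound and VorD and YilJ are active, so *quvJ* is transcribed.
So QuvJ is produced and active.
Palatinose is present, so YilL is active.
No repressor is bound and QuvJ and YilL are active, so *kepJ* is transcribed.
→ *kepJ* is ON in A.
Condition B:
Ni²⁺ is present, so VorD is inactive.
Diaminopimelate is present, so YilJ is inactive.
Required activator VorD is absent, so *quvJ* is not transcribed.
So QuvJ is not produced.
Palatinose is absent, so YilL is inactive.
Required activator QuvJ is absent, so *kepJ* is not transcribed.
→ *kepJ* is OFF in B.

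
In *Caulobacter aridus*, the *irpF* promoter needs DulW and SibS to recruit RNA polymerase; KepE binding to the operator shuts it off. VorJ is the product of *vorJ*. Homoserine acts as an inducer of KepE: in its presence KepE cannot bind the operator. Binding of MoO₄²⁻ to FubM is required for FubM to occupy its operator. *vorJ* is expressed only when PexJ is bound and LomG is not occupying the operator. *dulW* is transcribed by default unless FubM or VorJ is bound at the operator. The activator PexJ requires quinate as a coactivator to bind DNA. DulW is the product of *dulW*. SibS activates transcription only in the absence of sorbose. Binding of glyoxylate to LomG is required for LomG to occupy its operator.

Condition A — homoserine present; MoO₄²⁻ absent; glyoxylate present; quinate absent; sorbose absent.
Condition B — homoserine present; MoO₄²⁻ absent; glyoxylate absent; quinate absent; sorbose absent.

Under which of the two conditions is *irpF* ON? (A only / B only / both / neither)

both

Condition A:
Homoserine is present, so KepE is inactive.
MoO₄²⁻ is absent, so FubM is inactive.
Glyoxylate is present, so LomG is active.
Quinate is absent, so PexJ is inactive.
With repressor LomG bound, *vorJ* is not transcribed.
So VorJ is not produced.
With no repressor bound, *dulW* is transcribed.
So DulW is produced and active.
Sorbose is absent, so SibS is active.
No repressor is bound and DulW and SibS are active, so *irpF* is transcribed.
→ *irpF* is ON in A.
Condition B:
Homoserine is present, so KepE is inactive.
MoO₄²⁻ is absent, so FubM is inactive.
Glyoxylate is absent, so LomG is inactive.
Quinate is absent, so PexJ is inactive.
Required activator PexJ is absent, so *vorJ* is not transcribed.
So VorJ is not produced.
With no repressor bound, *dulW* is transcribed.
So DulW is produced and active.
Sorbose is absent, so SibS is active.
No repressor is bound and DulW and SibS are active, so *irpF* is transcribed.
→ *irpF* is ON in B.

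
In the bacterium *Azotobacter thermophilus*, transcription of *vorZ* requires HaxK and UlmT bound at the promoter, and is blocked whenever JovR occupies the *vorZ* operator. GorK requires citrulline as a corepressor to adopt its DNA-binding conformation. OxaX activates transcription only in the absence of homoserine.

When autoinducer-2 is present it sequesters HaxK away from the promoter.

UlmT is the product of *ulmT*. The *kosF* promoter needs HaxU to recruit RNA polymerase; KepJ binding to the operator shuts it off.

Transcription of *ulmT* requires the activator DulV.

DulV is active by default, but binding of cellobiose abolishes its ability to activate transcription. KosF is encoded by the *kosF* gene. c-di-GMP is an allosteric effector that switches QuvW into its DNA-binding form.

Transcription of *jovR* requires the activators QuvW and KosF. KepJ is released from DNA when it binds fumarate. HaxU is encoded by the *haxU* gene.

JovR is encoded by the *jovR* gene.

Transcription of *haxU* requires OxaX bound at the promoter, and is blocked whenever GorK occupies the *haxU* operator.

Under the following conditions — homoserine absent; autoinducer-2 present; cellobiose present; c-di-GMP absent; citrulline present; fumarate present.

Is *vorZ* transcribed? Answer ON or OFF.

c-di-GMP is absent, so QuvW is inactive.
Fumarate is present, so KepJ is inactive.
Citrulline is present, so GorK is active.
Homoserine is absent, so OxaX is active.
With repressor GorK bound, *haxU* is not transcribed.
So HaxU is not produced.
Required activator HaxU is absent, so *kosF* is not transcribed.
So KosF is not produced.
Required activator QuvW is absent, so *jovR* is not transcribed.
So JovR is not produced.
Autoinducer-2 is present, so HaxK is inactive.
Cellobiose is present, so DulV is inactive.
Required activator DulV is absent, so *ulmT* is not transcribed.
So UlmT is not produced.
Required activator HaxK is absent, so *vorZ* is not transcribed.

OFF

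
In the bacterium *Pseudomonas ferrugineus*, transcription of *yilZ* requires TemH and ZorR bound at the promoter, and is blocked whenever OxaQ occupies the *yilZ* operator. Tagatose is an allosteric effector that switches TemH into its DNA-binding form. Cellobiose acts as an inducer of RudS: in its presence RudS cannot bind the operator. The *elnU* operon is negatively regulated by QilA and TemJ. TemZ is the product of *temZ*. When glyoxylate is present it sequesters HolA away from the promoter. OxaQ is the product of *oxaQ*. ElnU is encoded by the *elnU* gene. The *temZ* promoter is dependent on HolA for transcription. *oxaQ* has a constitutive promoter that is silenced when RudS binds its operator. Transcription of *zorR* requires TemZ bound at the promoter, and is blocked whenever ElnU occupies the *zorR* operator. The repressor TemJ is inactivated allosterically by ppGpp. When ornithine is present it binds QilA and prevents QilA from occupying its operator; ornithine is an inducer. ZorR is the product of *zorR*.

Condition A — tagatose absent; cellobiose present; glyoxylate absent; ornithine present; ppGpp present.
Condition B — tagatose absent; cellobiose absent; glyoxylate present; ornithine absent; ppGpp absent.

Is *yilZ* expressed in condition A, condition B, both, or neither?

neither

Condition A:
Tagatose is absent, so TemH is inactive.
Cellobiose is present, so RudS is inactive.
With no repressor bound, *oxaQ* is transcribed.
So OxaQ is produced and active.
Glyoxylate is absent, so HolA is active.
No repressor is bound and HolA is active, so *temZ* is transcribed.
So TemZ is produced and active.
Ornithine is present, so QilA is inactive.
ppGpp is present, so TemJ is inactive.
With no repressor bound, *elnU* is transcribed.
So ElnU is produced and active.
With repressor ElnU bound, *zorR* is not transcribed.
So ZorR is not produced.
With repressor OxaQ bound, *yilZ* is not transcribed.
→ *yilZ* is OFF in A.
Condition B:
Tagatose is absent, so TemH is inactive.
Cellobiose is absent, so RudS is active.
With repressor RudS bound, *oxaQ* is not transcribed.
So OxaQ is not produced.
Glyoxylate is present, so HolA is inactive.
Required activator HolA is absent, so *temZ* is not transcribed.
So TemZ is not produced.
Ornithine is absent, so QilA is active.
ppGpp is absent, so TemJ is active.
With repressor QilA bound, *elnU* is not transcribed.
So ElnU is not produced.
Required activator TemZ is absent, so *zorR* is not transcribed.
So ZorR is not produced.
Required activator TemH is absent, so *yilZ* is not transcribed.
→ *yilZ* is OFF in B.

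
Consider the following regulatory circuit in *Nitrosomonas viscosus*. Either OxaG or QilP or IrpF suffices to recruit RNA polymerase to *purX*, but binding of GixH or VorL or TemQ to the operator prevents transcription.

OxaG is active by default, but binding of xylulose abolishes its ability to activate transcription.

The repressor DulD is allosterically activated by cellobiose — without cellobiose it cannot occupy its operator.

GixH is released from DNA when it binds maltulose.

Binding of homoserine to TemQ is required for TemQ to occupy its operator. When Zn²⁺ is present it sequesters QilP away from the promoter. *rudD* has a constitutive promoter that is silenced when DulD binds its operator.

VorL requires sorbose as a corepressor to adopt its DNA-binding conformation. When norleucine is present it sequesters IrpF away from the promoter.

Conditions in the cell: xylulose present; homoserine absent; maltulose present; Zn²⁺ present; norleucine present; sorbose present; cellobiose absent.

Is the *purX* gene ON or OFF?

Xylulose is present, so OxaG is inactive.
Maltulose is present, so GixH is inactive.
Sorbose is present, so VorL is active.
Zn²⁺ is present, so QilP is inactive.
Norleucine is present, so IrpF is inactive.
Homoserine is absent, so TemQ is inactive.
With repressor VorL bound, *purX* is not transcribed.

OFF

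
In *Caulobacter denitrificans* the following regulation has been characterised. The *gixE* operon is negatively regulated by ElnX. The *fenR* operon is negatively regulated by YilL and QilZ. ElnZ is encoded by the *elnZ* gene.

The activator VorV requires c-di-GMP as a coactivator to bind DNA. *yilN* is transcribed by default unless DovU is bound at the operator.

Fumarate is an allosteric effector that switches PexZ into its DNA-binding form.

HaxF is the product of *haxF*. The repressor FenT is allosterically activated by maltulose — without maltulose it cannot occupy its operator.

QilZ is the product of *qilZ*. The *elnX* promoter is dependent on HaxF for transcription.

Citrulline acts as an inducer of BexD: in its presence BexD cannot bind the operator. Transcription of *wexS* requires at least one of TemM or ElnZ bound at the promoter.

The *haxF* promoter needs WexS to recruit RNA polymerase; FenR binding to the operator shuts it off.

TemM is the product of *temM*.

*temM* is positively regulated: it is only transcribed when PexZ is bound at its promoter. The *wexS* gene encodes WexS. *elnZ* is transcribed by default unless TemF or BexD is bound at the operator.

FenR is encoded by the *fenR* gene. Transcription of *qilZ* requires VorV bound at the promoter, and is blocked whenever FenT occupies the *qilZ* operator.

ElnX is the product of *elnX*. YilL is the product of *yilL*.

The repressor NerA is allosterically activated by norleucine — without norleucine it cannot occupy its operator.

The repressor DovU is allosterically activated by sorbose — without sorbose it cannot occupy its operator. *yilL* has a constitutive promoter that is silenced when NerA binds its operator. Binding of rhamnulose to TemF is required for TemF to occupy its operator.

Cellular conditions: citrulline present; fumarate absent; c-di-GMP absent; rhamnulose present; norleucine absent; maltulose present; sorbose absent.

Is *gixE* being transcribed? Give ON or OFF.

Fumarate is absent, so PexZ is inactive.
Required activator PexZ is absent, so *temM* is not transcribed.
So TemM is not produced.
Rhamnulose is present, so TemF is active.
Citrulline is present, so BexD is inactive.
With repressor TemF bound, *elnZ* is not transcribed.
So ElnZ is not produced.
No activator is available at the *wexS* promoter, so *wexS* is not transcribed.
So WexS is not produced.
Norleucine is absent, so NerA is inactive.
With no repressor bound, *yilL* is transcribed.
So YilL is produced and active.
Maltulose is present, so FenT is active.
c-di-GMP is absent, so VorV is inactive.
With repressor FenT bound, *qilZ* is not transcribed.
So QilZ is not produced.
With repressor YilL bound, *fenR* is not transcribed.
So FenR is not produced.
Required activator WexS is absent, so *haxF* is not transcribed.
So HaxF is not produced.
Required activator HaxF is absent, so *elnX* is not transcribed.
So ElnX is not produced.
With no repressor bound, *gixE* is transcribed.

ON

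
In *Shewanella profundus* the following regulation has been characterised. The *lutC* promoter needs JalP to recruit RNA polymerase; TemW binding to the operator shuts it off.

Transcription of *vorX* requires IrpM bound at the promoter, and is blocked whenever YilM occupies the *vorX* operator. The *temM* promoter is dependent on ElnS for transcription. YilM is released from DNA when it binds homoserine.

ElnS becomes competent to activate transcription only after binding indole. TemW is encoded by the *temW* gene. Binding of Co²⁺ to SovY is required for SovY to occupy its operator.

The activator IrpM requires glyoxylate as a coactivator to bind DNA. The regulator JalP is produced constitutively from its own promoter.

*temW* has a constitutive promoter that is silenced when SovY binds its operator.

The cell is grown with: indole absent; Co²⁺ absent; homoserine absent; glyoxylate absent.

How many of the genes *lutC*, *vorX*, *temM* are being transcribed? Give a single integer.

JalP is produced constitutively and is active.
Co²⁺ is absent, so SovY is inactive.
With no repressor bound, *temW* is transcribed.
So TemW is produced and active.
With repressor TemW bound, *lutC* is not transcribed.
→ *lutC* is OFF.
Homoserine is absent, so YilM is active.
Glyoxylate is absent, so IrpM is inactive.
With repressor YilM bound, *vorX* is not transcribed.
→ *vorX* is OFF.
Indole is absent, so ElnS is inactive.
Required activator ElnS is absent, so *temM* is not transcribed.
→ *temM* is OFF.
0 of the 3 genes are transcribed.

0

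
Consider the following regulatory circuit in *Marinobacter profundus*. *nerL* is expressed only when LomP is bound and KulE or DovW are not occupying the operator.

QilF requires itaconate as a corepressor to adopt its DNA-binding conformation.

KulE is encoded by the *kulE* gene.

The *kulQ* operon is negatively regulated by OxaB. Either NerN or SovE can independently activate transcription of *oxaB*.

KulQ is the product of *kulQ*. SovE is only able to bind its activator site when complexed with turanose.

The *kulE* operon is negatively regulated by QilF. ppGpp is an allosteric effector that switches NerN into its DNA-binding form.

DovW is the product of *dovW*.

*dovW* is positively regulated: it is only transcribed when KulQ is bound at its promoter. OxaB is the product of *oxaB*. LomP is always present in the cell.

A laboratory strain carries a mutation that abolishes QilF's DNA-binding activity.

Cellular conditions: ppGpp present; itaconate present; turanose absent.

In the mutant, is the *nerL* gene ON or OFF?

OFF

LomP is produced constitutively and is active.
QilF is non-functional in this strain, so it has no effect.
With no repressor bound, *kulE* is transcribed.
So KulE is produced and active.
ppGpp is present, so NerN is active.
Turanose is absent, so SovE is inactive.
Activator NerN is present, so *oxaB* is transcribed.
So OxaB is produced and active.
With repressor OxaB bound, *kulQ* is not transcribed.
So KulQ is not produced.
Required activator KulQ is absent, so *dovW* is not transcribed.
So DovW is not produced.
With repressor KulE bound, *nerL* is not transcribed.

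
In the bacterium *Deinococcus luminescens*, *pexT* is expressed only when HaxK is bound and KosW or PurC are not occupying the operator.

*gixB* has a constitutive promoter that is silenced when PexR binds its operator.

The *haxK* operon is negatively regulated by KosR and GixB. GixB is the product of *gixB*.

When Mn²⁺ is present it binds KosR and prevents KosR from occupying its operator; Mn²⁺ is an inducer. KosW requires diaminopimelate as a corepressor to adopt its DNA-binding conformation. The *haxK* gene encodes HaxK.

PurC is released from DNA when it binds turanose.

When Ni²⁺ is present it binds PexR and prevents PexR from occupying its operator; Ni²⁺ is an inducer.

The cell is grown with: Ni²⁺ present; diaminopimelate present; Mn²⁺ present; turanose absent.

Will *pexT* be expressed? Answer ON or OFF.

Mn²⁺ is present, so KosR is inactive.
Ni²⁺ is present, so PexR is inactive.
With no repressor bound, *gixB* is transcribed.
So GixB is produced and active.
With repressor GixB bound, *haxK* is not transcribed.
So HaxK is not produced.
Diaminopimelate is present, so KosW is active.
Turanose is absent, so PurC is active.
With repressor KosW bound, *pexT* is not transcribed.

OFF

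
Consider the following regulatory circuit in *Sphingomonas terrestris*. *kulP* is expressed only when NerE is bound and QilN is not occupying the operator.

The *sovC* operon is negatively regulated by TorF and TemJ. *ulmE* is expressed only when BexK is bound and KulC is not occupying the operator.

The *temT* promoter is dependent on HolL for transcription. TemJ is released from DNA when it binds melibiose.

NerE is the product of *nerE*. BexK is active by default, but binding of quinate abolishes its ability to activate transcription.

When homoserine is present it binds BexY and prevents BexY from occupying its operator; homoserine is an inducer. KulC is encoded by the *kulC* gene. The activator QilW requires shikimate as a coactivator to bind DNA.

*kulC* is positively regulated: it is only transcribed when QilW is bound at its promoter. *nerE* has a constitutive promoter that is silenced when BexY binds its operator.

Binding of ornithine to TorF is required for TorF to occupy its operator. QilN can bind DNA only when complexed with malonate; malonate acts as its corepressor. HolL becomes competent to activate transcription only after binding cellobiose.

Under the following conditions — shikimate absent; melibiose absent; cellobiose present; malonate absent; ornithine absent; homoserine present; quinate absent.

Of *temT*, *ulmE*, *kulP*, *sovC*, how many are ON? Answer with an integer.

Cellobiose is present, so HolL is active.
No repressor is bound and HolL is active, so *temT* is transcribed.
→ *temT* is ON.
Quinate is absent, so BexK is active.
Shikimate is absent, so QilW is inactive.
Required activator QilW is absent, so *kulC* is not transcribed.
So KulC is not produced.
No repressor is bound and BexK is active, so *ulmE* is transcribed.
→ *ulmE* is ON.
Malonate is absent, so QilN is inactive.
Homoserine is present, so BexY is inactive.
With no repressor bound, *nerE* is transcribed.
So NerE is produced and active.
No repressor is bound and NerE is active, so *kulP* is transcribed.
→ *kulP* is ON.
Ornithine is absent, so TorF is inactive.
Melibiose is absent, so TemJ is active.
With repressor TemJ bound, *sovC* is not transcribed.
→ *sovC* is OFF.
3 of the 4 genes are transcribed.

3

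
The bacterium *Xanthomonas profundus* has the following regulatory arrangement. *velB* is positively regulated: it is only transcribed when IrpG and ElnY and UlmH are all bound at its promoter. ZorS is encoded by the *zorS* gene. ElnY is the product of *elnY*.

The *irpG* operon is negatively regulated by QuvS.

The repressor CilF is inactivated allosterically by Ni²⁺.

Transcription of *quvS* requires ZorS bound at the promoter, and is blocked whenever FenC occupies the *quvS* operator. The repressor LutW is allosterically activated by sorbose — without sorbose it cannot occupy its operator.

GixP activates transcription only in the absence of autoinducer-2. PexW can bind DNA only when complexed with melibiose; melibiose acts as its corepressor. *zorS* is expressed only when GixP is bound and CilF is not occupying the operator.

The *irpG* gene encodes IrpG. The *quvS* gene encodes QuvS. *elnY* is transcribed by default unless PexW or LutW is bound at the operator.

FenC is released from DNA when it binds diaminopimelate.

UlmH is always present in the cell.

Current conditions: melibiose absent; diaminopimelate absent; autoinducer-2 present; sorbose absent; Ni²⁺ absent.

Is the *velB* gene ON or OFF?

ON

Diaminopimelate is absent, so FenC is active.
Autoinducer-2 is present, so GixP is inactive.
Ni²⁺ is absent, so CilF is active.
With repressor CilF bound, *zorS* is not transcribed.
So ZorS is not produced.
With repressor FenC bound, *quvS* is not transcribed.
So QuvS is not produced.
With no repressor bound, *irpG* is transcribed.
So IrpG is produced and active.
Melibiose is absent, so PexW is inactive.
Sorbose is absent, so LutW is inactive.
With no repressor bound, *elnY* is transcribed.
So ElnY is produced and active.
UlmH is produced constitutively and is active.
No repressor is bound and IrpG and ElnY and UlmH are active, so *velB* is transcribed.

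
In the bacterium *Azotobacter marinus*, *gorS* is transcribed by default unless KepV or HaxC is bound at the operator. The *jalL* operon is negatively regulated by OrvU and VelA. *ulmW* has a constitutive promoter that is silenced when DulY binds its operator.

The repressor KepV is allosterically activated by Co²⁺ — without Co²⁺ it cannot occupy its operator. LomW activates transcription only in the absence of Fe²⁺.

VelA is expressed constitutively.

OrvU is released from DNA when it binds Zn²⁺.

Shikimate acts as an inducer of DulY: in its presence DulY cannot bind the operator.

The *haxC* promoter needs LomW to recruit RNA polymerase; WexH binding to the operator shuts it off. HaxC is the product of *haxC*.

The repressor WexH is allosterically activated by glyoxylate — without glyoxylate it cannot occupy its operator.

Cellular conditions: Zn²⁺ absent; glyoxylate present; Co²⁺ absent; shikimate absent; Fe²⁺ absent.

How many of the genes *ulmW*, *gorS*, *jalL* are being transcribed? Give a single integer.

1

Shikimate is absent, so DulY is active.
With repressor DulY bound, *ulmW* is not transcribed.
→ *ulmW* is OFF.
Co²⁺ is absent, so KepV is inactive.
Fe²⁺ is absent, so LomW is active.
Glyoxylate is present, so WexH is active.
With repressor WexH bound, *haxC* is not transcribed.
So HaxC is not produced.
With no repressor bound, *gorS* is transcribed.
→ *gorS* is ON.
Zn²⁺ is absent, so OrvU is active.
VelA is produced constitutively and is active.
With repressor OrvU bound, *jalL* is not transcribed.
→ *jalL* is OFF.
1 of the 3 genes is transcribed.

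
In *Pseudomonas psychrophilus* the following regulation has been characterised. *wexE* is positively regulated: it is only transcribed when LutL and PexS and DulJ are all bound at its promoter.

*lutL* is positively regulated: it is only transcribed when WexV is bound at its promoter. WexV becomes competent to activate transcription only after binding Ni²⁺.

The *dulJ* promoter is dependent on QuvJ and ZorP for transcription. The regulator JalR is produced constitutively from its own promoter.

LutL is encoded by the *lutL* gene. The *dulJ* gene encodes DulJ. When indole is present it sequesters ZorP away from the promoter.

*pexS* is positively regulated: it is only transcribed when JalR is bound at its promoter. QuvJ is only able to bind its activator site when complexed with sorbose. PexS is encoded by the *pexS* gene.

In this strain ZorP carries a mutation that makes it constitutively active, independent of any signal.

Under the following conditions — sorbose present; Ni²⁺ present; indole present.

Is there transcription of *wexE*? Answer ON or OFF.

ON

Ni²⁺ is present, so WexV is active.
No repressor is bound and WexV is active, so *lutL* is transcribed.
So LutL is produced and active.
JalR is produced constitutively and is active.
No repressor is bound and JalR is active, so *pexS* is transcribed.
So PexS is produced and active.
Sorbose is present, so QuvJ is active.
ZorP is constitutively active in this strain.
No repressor is bound and QuvJ and ZorP are active, so *dulJ* is transcribed.
So DulJ is produced and active.
No repressor is bound and LutL and PexS and DulJ are active, so *wexE* is transcribed.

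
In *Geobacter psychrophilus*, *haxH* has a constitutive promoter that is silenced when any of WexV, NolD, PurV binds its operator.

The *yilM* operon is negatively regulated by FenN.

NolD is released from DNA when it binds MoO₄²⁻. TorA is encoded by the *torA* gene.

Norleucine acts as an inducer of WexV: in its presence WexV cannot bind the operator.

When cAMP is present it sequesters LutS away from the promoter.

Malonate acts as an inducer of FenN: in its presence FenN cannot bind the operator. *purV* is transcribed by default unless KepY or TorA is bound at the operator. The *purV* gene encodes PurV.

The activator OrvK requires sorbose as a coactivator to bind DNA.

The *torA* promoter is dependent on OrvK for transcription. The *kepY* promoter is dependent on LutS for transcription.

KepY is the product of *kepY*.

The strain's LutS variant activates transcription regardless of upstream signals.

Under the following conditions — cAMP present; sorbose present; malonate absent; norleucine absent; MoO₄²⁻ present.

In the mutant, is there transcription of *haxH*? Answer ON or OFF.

Norleucine is absent, so WexV is active.
MoO₄²⁻ is present, so NolD is inactive.
LutS is constitutively active in this strain.
No repressor is bound and LutS is active, so *kepY* is transcribed.
So KepY is produced and active.
Sorbose is present, so OrvK is active.
No repressor is bound and OrvK is active, so *torA* is transcribed.
So TorA is produced and active.
With repressor KepY bound, *purV* is not transcribed.
So PurV is not produced.
With repressor WexV bound, *haxH* is not transcribed.

OFF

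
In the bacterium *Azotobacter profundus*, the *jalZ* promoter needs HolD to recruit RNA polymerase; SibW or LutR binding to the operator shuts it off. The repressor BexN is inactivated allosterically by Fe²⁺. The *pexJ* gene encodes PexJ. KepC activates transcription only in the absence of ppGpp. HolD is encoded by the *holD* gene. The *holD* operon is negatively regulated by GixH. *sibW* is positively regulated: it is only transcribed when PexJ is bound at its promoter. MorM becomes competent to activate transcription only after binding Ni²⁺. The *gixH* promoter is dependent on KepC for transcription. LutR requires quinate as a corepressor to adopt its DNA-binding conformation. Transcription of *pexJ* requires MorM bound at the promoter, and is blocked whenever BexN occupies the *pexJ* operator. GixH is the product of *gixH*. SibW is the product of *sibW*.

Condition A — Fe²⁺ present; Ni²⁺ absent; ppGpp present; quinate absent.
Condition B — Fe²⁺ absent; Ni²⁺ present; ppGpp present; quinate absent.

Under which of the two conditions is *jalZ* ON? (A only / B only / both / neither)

both

Condition A:
Fe²⁺ is present, so BexN is inactive.
Ni²⁺ is absent, so MorM is inactive.
Required activator MorM is absent, so *pexJ* is not transcribed.
So PexJ is not produced.
Required activator PexJ is absent, so *sibW* is not transcribed.
So SibW is not produced.
ppGpp is present, so KepC is inactive.
Required activator KepC is absent, so *gixH* is not transcribed.
So GixH is not produced.
With no repressor bound, *holD* is transcribed.
So HolD is produced and active.
Quinate is absent, so LutR is inactive.
No repressor is bound and HolD is active, so *jalZ* is transcribed.
→ *jalZ* is ON in A.
Condition B:
Fe²⁺ is absent, so BexN is active.
Ni²⁺ is present, so MorM is active.
With repressor BexN bound, *pexJ* is not transcribed.
So PexJ is not produced.
Required activator PexJ is absent, so *sibW* is not transcribed.
So SibW is not produced.
ppGpp is present, so KepC is inactive.
Required activator KepC is absent, so *gixH* is not transcribed.
So GixH is not produced.
With no repressor bound, *holD* is transcribed.
So HolD is produced and active.
Quinate is absent, so LutR is inactive.
No repressor is bound and HolD is active, so *jalZ* is transcribed.
→ *jalZ* is ON in B.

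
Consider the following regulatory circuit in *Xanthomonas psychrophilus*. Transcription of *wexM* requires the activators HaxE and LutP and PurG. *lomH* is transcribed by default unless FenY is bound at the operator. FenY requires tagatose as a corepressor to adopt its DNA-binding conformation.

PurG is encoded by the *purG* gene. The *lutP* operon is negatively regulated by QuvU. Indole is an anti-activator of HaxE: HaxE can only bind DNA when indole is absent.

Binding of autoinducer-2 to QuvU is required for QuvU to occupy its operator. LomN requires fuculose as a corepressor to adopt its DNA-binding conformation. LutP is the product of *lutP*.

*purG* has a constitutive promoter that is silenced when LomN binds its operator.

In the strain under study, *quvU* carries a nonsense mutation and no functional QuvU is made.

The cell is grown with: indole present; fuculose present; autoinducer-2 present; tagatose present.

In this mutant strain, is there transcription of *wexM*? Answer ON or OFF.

OFF

Indole is present, so HaxE is inactive.
QuvU is non-functional in this strain, so it has no effect.
With no repressor bound, *lutP* is transcribed.
So LutP is produced and active.
Fuculose is present, so LomN is active.
With repressor LomN bound, *purG* is not transcribed.
So PurG is not produced.
Required activator HaxE is absent, so *wexM* is not transcribed.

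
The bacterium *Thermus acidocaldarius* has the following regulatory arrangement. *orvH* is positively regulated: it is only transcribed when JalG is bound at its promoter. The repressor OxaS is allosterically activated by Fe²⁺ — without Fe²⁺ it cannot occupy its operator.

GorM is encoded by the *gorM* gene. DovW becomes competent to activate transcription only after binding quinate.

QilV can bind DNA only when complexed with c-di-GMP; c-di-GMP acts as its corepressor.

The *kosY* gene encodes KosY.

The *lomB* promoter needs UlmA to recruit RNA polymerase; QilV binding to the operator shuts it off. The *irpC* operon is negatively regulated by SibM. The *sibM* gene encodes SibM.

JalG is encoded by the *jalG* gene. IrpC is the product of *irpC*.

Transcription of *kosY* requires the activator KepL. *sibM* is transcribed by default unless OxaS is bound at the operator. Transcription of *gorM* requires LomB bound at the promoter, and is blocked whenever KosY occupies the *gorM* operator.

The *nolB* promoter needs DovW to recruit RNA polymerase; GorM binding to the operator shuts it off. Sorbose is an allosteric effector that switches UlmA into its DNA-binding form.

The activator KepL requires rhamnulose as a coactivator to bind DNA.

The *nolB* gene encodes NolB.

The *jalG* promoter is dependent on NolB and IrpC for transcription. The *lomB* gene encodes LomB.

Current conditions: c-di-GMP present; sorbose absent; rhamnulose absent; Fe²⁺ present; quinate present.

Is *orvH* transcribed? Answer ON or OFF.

Sorbose is absent, so UlmA is inactive.
c-di-GMP is present, so QilV is active.
With repressor QilV bound, *lomB* is not transcribed.
So LomB is not produced.
Rhamnulose is absent, so KepL is inactive.
Required activator KepL is absent, so *kosY* is not transcribed.
So KosY is not produced.
Required activator LomB is absent, so *gorM* is not transcribed.
So GorM is not produced.
Quinate is present, so DovW is active.
No repressor is bound and DovW is active, so *nolB* is transcribed.
So NolB is produced and active.
Fe²⁺ is present, so OxaS is active.
With repressor OxaS bound, *sibM* is not transcribed.
So SibM is not produced.
With no repressor bound, *irpC* is transcribed.
So IrpC is produced and active.
No repressor is bound and NolB and IrpC are active, so *jalG* is transcribed.
So JalG is produced and active.
No repressor is bound and JalG is active, so *orvH* is transcribed.

ON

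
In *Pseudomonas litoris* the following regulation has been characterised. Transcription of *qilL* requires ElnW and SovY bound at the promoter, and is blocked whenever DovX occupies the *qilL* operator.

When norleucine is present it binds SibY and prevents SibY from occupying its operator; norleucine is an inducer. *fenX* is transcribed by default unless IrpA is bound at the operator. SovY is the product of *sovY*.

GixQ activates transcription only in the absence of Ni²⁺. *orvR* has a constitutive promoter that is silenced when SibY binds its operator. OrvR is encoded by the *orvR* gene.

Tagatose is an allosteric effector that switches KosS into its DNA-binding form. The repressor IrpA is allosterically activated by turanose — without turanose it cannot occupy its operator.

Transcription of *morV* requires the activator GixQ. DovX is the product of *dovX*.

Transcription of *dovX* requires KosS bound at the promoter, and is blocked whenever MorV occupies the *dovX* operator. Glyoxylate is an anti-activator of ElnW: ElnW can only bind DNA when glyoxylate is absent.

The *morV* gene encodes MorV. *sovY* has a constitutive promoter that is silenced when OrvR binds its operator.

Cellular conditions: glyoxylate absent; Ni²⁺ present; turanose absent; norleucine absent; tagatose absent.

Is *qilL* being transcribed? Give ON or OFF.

ON

Tagatose is absent, so KosS is inactive.
Ni²⁺ is present, so GixQ is inactive.
Required activator GixQ is absent, so *morV* is not transcribed.
So MorV is not produced.
Required activator KosS is absent, so *dovX* is not transcribed.
So DovX is not produced.
Glyoxylate is absent, so ElnW is active.
Norleucine is absent, so SibY is active.
With repressor SibY bound, *orvR* is not transcribed.
So OrvR is not produced.
With no repressor bound, *sovY* is transcribed.
So SovY is produced and active.
No repressor is bound and ElnW and SovY are active, so *qilL* is transcribed.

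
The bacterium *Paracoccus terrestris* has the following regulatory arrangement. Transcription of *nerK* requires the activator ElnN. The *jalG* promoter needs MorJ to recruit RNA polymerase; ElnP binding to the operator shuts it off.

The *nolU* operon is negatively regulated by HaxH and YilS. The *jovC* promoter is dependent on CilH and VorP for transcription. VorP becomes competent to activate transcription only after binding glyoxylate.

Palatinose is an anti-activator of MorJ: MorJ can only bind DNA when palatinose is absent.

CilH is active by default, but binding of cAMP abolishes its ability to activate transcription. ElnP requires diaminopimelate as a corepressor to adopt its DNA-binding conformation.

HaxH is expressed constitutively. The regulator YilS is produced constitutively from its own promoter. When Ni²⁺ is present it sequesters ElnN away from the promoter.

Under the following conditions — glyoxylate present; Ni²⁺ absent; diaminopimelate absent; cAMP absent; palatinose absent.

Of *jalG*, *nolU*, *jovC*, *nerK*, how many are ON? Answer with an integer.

Palatinose is absent, so MorJ is active.
Diaminopimelate is absent, so ElnP is inactive.
No repressor is bound and MorJ is active, so *jalG* is transcribed.
→ *jalG* is ON.
HaxH is produced constitutively and is active.
YilS is produced constitutively and is active.
With repressor HaxH bound, *nolU* is not transcribed.
→ *nolU* is OFF.
cAMP is absent, so CilH is active.
Glyoxylate is present, so VorP is active.
No repressor is bound and CilH and VorP are active, so *jovC* is transcribed.
→ *jovC* is ON.
Ni²⁺ is absent, so ElnN is active.
No repressor is bound and ElnN is active, so *nerK* is transcribed.
→ *nerK* is ON.
3 of the 4 genes are transcribed.

3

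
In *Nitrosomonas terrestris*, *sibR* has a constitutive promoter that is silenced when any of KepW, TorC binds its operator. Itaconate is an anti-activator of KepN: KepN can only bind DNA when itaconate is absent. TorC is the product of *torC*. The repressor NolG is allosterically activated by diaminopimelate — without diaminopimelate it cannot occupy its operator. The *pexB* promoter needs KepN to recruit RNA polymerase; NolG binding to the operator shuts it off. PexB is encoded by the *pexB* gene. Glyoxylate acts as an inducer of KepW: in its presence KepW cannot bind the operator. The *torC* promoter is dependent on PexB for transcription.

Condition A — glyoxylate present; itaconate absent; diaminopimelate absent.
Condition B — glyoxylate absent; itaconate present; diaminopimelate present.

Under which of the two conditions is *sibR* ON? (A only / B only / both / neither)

neither

Condition A:
Glyoxylate is present, so KepW is inactive.
Itaconate is absent, so KepN is active.
Diaminopimelate is absent, so NolG is inactive.
No repressor is bound and KepN is active, so *pexB* is transcribed.
So PexB is produced and active.
No repressor is bound and PexB is active, so *torC* is transcribed.
So TorC is produced and active.
With repressor TorC bound, *sibR* is not transcribed.
→ *sibR* is OFF in A.
Condition B:
Glyoxylate is absent, so KepW is active.
Itaconate is present, so KepN is inactive.
Diaminopimelate is present, so NolG is active.
With repressor NolG bound, *pexB* is not transcribed.
So PexB is not produced.
Required activator PexB is absent, so *torC* is not transcribed.
So TorC is not produced.
With repressor KepW bound, *sibR* is not transcribed.
→ *sibR* is OFF in B.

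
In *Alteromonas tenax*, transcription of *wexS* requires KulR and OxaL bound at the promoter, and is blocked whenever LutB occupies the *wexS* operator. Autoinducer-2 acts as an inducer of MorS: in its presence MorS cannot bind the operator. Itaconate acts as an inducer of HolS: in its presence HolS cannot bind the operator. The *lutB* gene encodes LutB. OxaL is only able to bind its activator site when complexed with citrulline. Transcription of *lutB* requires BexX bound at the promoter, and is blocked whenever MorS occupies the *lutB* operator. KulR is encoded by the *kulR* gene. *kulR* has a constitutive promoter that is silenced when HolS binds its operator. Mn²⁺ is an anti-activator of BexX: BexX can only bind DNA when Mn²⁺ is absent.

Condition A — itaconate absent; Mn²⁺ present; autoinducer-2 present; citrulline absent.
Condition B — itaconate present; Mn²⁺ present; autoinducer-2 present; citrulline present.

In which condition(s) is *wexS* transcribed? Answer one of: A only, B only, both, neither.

Condition A:
Itaconate is absent, so HolS is active.
With repressor HolS bound, *kulR* is not transcribed.
So KulR is not produced.
Mn²⁺ is present, so BexX is inactive.
Autoinducer-2 is present, so MorS is inactive.
Required activator BexX is absent, so *lutB* is not transcribed.
So LutB is not produced.
Citrulline is absent, so OxaL is inactive.
Required activator KulR is absent, so *wexS* is not transcribed.
→ *wexS* is OFF in A.
Condition B:
Itaconate is present, so HolS is inactive.
With no repressor bound, *kulR* is transcribed.
So KulR is produced and active.
Mn²⁺ is present, so BexX is inactive.
Autoinducer-2 is present, so MorS is inactive.
Required activator BexX is absent, so *lutB* is not transcribed.
So LutB is not produced.
Citrulline is present, so OxaL is active.
No repressor is bound and KulR and OxaL are active, so *wexS* is transcribed.
→ *wexS* is ON in B.

B only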